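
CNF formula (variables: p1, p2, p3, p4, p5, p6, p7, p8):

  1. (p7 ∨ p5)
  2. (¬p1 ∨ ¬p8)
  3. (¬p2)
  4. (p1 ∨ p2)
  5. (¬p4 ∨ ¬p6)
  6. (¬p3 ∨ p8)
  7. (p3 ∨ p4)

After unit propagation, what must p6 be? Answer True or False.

False

(¬p2) stands alone — p2 = False.
(p2 ∨ p1): since p2 = False, the clause reduces to (p1). p1 = True.
(¬p8 ∨ ¬p1): since p1 = True, the clause reduces to (¬p8). p8 = False.
(p8 ∨ ¬p3) with p8 = False leaves only ¬p3, so p3 = False.
From (p4 ∨ p3) and p3 = False: p4 = True.
(¬p4 ∨ ¬p6): since p4 = True, the clause reduces to (¬p6). p6 = False.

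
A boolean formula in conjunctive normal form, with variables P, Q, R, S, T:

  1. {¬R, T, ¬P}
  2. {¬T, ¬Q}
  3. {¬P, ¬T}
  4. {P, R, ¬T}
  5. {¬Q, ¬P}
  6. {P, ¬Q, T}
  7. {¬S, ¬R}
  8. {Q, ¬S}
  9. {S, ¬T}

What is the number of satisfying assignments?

3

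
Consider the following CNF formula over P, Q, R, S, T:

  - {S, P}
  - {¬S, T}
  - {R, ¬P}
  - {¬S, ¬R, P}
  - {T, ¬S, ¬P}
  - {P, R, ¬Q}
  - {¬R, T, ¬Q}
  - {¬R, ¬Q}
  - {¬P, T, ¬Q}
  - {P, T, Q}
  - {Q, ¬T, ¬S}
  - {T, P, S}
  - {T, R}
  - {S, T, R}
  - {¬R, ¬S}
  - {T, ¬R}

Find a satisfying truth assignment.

P=1  Q=0  R=1  S=0  T=1

Check each clause:
  1. {P, S} — P is true.
  2. {¬S, T} — ¬S is true.
  3. {R, ¬P} — R is true.
  4. {¬R, P, ¬S} — P is true.
  5. {T, ¬S, ¬P} — ¬S is true.
  6. {R, P, ¬Q} — P is true.
  7. {¬R, ¬Q, T} — T is true.
  8. {¬R, ¬Q} — ¬Q is true.
  9. {¬P, T, ¬Q} — T is true.
  10. {P, Q, T} — P is true.
  11. {¬S, Q, ¬T} — ¬S is true.
  12. {P, T, S} — P is true.
  13. {T, R} — R is true.
  14. {S, T, R} — R is true.
  15. {¬R, ¬S} — ¬S is true.
  16. {T, ¬R} — T is true.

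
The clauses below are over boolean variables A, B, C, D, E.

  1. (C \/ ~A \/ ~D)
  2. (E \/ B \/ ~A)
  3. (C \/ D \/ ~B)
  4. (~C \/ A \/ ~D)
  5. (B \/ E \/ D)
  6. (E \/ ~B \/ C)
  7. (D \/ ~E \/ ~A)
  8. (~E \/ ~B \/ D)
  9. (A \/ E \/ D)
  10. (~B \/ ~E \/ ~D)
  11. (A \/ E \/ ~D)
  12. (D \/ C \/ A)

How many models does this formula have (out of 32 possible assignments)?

Satisfying assignments:
  A=F B=F C=F D=T E=T
  A=F B=F C=T D=F E=T
  A=T B=F C=T D=T E=T
  A=T B=T C=T D=F E=F
  A=T B=T C=T D=T E=F
That's 5 in total.

5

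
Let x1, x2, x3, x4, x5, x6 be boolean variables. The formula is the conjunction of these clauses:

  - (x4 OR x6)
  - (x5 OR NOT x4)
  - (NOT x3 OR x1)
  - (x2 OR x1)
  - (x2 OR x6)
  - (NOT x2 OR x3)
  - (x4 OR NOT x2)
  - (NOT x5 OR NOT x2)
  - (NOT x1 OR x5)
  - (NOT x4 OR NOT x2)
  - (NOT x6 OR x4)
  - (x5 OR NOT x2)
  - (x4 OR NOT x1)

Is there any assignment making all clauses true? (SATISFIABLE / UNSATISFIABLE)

SATISFIABLE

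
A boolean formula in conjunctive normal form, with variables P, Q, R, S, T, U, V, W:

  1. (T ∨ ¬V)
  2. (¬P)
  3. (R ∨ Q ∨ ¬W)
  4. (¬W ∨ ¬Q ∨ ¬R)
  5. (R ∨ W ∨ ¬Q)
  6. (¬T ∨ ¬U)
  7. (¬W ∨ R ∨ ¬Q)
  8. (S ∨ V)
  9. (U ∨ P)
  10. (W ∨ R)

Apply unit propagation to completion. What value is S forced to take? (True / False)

True

Unit clause (¬P) sets P = False.
From (U ∨ P) and P = False: U = True.
From (¬T ∨ ¬U) and U = True: T = False.
(T ∨ ¬V) with T = False leaves only ¬V, so V = False.
In (S ∨ V), V is now false; S must hold, so S = True.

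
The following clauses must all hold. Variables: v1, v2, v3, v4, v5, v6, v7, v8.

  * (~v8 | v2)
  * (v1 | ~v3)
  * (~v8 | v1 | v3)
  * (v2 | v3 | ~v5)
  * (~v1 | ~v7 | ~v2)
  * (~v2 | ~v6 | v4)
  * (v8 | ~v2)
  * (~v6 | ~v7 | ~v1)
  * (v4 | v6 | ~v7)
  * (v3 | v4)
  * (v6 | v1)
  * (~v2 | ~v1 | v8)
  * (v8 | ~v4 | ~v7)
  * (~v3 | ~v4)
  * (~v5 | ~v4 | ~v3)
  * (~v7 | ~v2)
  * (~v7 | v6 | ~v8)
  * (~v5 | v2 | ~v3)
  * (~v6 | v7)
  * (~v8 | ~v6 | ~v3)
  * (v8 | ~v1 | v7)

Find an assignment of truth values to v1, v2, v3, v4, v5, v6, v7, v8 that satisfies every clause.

v1 = T, v2 = T, v3 = T, v4 = F, v5 = T, v6 = F, v7 = F, v8 = T

Branch on v1: take v1 = True.
The remaining clauses are satisfied by v2 = True, v3 = True, v4 = False, v5 = True, v6 = False, v7 = False, v8 = True.
Every clause has at least one true literal under this assignment.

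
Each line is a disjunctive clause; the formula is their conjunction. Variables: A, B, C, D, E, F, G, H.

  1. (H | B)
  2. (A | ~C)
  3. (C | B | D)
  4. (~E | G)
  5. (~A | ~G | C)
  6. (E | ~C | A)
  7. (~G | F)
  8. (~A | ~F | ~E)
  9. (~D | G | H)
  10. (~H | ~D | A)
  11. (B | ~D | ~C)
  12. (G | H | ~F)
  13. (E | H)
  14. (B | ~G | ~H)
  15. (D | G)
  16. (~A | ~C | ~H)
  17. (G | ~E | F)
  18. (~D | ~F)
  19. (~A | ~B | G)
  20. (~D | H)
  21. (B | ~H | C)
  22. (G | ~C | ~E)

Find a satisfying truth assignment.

Set A = False and propagate.
  then C is forced to False.
Set B = True and propagate.
Try D = False.
  then G is forced to True.
  then F is forced to True.
For the remaining variables, E = True, H = False works.

A=F, B=T, C=F, D=F, E=T, F=T, G=T, H=F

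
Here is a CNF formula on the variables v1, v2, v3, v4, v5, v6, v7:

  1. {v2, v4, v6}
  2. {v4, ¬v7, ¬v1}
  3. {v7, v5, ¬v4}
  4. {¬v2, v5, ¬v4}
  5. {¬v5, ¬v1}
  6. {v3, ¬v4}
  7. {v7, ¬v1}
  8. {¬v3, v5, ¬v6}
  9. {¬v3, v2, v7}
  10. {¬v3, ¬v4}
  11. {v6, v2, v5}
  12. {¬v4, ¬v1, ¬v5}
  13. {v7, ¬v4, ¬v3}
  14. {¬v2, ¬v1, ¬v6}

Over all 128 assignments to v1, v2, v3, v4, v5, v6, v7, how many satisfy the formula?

Split on v4, then v5.
  v4=1, v5=1: a clause becomes empty — 0.
  v4=1, v5=0: a clause becomes empty — 0.
  v4=0, v5=1: 11 of the 32 assignments to (v1,v2,v3,v6,v7) work.
  v4=0, v5=0: v7 free; 4 ways for (v1,v2,v3,v6) × 2^1 = 8.
Total: 0 + 0 + 11 + 8 = 19.

19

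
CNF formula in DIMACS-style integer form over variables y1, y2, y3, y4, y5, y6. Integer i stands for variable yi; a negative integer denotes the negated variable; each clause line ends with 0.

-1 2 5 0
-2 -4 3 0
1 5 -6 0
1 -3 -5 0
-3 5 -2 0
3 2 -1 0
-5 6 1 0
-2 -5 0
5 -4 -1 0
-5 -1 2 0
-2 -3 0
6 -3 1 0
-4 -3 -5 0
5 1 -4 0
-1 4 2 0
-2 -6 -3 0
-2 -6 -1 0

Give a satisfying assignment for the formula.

y1=0, y2=0, y3=0, y4=0, y5=1, y6=1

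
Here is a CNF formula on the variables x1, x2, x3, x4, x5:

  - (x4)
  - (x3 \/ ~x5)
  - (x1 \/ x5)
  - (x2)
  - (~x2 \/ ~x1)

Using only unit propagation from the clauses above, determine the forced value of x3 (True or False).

True

(x4) stands alone — x4 = True.
(x2) stands alone — x2 = True.
From (~x1 \/ ~x2) and x2 = True: x1 = False.
From (x5 \/ x1) and x1 = False: x5 = True.
From (x3 \/ ~x5) and x5 = True: x3 = True.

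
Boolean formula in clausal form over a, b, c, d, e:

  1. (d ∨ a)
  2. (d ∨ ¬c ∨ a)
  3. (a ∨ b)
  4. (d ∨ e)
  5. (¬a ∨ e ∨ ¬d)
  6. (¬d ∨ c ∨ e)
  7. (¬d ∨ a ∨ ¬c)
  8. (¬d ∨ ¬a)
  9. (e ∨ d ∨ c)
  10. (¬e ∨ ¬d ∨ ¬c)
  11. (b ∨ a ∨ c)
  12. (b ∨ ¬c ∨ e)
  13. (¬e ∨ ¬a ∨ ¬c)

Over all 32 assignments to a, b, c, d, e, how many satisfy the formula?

3

Satisfying assignments:
  a=0 b=1 c=0 d=1 e=1
  a=1 b=0 c=0 d=0 e=1
  a=1 b=1 c=0 d=0 e=1
Count: 3.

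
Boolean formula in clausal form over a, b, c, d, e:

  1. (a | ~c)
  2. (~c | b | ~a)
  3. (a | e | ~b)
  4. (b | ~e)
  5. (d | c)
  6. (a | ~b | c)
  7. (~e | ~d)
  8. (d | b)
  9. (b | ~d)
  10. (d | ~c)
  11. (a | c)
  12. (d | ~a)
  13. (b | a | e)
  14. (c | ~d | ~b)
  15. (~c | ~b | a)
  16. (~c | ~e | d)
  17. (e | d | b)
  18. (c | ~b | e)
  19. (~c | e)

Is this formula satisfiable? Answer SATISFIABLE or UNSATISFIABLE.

UNSATISFIABLE

b = True:
  c = True:
    propagation gives a=True, d=True, e=False; an empty clause results — contradiction.
  c = False:
    propagation gives d=True; an empty clause results — contradiction.
b = False:
  propagation gives e=False, d=True; an empty clause results — contradiction.
Every branch closes, so no satisfying assignment exists.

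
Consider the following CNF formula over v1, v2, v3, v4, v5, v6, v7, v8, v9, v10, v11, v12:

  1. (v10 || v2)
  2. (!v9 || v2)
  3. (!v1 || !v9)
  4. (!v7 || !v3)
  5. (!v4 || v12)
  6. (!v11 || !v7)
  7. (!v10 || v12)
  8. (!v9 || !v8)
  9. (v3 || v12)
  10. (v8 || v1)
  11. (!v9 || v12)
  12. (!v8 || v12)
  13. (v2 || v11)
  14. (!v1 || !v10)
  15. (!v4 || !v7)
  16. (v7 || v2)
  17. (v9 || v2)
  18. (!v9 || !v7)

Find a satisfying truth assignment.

v1=F  v2=T  v3=F  v4=F  v5=T  v6=T  v7=F  v8=T  v9=F  v10=F  v11=F  v12=T

Pure literal: v2 appears only positively; assign v2 = True.
v4 occurs only negated in the remaining clauses — set v4 = False.
Try v1 = False.
  then v8 is forced to True.
  then v9 is forced to False.
  then v12 is forced to True.
For the remaining variables, v3 = False, v5 = True, v6 = True, v7 = False, v10 = False, v11 = False works.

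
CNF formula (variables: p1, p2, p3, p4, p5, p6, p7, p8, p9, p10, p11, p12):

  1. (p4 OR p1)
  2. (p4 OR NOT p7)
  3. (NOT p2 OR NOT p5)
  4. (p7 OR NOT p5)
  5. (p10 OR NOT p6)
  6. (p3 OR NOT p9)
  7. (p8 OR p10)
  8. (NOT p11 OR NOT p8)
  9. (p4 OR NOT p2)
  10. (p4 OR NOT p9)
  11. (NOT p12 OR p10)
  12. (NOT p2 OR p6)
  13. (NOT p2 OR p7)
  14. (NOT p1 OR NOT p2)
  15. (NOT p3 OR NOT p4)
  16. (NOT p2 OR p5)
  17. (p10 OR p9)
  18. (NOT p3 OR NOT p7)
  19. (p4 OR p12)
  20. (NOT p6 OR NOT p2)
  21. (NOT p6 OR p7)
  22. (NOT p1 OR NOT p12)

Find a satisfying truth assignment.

p1=F, p2=F, p3=F, p4=T, p5=T, p6=F, p7=T, p8=F, p9=F, p10=T, p11=T, p12=T

Check each clause:
  1. (p1 OR p4) — p4 is true.
  2. (NOT p7 OR p4) — p4 is true.
  3. (NOT p2 OR NOT p5) — NOT p2 is true.
  4. (p7 OR NOT p5) — p7 is true.
  5. (NOT p6 OR p10) — p10 is true.
  6. (NOT p9 OR p3) — NOT p9 is true.
  7. (p10 OR p8) — p10 is true.
  8. (NOT p8 OR NOT p11) — NOT p8 is true.
  9. (p4 OR NOT p2) — p4 is true.
  10. (p4 OR NOT p9) — p4 is true.
  11. (p10 OR NOT p12) — p10 is true.
  12. (p6 OR NOT p2) — NOT p2 is true.
  13. (p7 OR NOT p2) — NOT p2 is true.
  14. (NOT p2 OR NOT p1) — NOT p1 is true.
  15. (NOT p4 OR NOT p3) — NOT p3 is true.
  16. (p5 OR NOT p2) — p5 is true.
  17. (p10 OR p9) — p10 is true.
  18. (NOT p3 OR NOT p7) — NOT p3 is true.
  19. (p4 OR p12) — p12 is true.
  20. (NOT p2 OR NOT p6) — NOT p6 is true.
  21. (NOT p6 OR p7) — NOT p6 is true.
  22. (NOT p12 OR NOT p1) — NOT p1 is true.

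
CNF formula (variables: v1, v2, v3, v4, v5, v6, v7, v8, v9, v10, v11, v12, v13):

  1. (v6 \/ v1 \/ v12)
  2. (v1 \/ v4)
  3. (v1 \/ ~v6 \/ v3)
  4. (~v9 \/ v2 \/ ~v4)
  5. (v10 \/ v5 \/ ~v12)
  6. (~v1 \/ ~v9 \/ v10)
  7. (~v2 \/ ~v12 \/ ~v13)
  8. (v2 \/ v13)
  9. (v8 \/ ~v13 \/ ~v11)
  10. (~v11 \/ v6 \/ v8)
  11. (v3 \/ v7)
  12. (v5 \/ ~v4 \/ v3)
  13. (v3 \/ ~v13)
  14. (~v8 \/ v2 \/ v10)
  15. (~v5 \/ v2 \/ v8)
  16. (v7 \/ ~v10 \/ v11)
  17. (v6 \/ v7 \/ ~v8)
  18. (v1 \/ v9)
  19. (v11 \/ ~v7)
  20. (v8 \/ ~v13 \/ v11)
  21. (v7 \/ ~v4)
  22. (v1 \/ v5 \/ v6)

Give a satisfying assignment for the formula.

v1=T, v2=T, v3=F, v4=T, v5=T, v6=F, v7=T, v8=T, v9=F, v10=F, v11=T, v12=T, v13=F

Branch on v1: take v1 = True.
For the remaining variables, v2 = True, v3 = False, v4 = True, v5 = True, v6 = False, v7 = True, v8 = True, v9 = False, v10 = False, v11 = True, v12 = True, v13 = False works.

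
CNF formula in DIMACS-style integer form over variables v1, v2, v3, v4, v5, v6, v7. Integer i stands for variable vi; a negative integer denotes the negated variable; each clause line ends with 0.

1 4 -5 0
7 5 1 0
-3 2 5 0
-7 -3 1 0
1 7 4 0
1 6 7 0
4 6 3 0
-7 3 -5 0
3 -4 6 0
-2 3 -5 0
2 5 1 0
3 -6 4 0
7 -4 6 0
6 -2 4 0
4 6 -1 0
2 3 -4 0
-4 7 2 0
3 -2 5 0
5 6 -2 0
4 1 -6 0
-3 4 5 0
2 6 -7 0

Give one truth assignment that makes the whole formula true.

v1 = T  v2 = F  v3 = T  v4 = T  v5 = T  v6 = T  v7 = T

Check each clause:
  1. (v4 | ~v5 | v1) — v1 is true.
  2. (v5 | v1 | v7) — v1 is true.
  3. (v5 | v2 | ~v3) — v5 is true.
  4. (~v3 | v1 | ~v7) — v1 is true.
  5. (v4 | v7 | v1) — v1 is true.
  6. (v6 | v1 | v7) — v1 is true.
  7. (v3 | v4 | v6) — v3 is true.
  8. (~v7 | ~v5 | v3) — v3 is true.
  9. (v3 | v6 | ~v4) — v3 is true.
  10. (v3 | ~v2 | ~v5) — v3 is true.
  11. (v1 | v5 | v2) — v1 is true.
  12. (v3 | v4 | ~v6) — v3 is true.
  13. (v6 | ~v4 | v7) — v6 is true.
  14. (~v2 | v6 | v4) — v4 is true.
  15. (v4 | ~v1 | v6) — v4 is true.
  16. (v3 | ~v4 | v2) — v3 is true.
  17. (~v4 | v7 | v2) — v7 is true.
  18. (~v2 | v5 | v3) — v3 is true.
  19. (v5 | ~v2 | v6) — v5 is true.
  20. (v1 | ~v6 | v4) — v1 is true.
  21. (v4 | v5 | ~v3) — v4 is true.
  22. (v6 | ~v7 | v2) — v6 is true.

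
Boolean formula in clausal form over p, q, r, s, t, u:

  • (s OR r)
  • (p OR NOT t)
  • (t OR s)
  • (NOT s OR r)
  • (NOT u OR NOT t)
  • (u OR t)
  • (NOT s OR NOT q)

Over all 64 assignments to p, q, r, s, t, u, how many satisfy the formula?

5

The models are:
  p=F q=F r=T s=T t=F u=T
  p=T q=F r=T s=F t=T u=F
  p=T q=F r=T s=T t=F u=T
  p=T q=F r=T s=T t=T u=F
  p=T q=T r=T s=F t=T u=F
That's 5 in total.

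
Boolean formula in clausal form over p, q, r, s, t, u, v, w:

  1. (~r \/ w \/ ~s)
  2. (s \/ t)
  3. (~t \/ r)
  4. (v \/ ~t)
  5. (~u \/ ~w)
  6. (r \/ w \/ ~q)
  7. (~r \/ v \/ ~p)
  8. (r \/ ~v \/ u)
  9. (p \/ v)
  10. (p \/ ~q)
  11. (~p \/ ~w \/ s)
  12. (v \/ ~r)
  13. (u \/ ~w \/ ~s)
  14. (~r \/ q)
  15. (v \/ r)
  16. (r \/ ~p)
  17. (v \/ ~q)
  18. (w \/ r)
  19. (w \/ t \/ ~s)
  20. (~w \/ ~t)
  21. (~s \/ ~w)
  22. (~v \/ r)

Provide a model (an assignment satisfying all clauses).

p=True, q=True, r=True, s=False, t=True, u=True, v=True, w=False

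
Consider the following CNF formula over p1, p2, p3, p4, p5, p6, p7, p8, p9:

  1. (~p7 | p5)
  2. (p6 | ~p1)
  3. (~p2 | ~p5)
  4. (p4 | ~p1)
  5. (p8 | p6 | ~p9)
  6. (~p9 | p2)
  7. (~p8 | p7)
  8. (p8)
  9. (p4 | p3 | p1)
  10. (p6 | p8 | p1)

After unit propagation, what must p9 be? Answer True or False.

False

(p8) stands alone — p8 = True.
(p7 | ~p8): since p8 = True, the clause reduces to (p7). p7 = True.
(p5 | ~p7): since p7 = True, the clause reduces to (p5). p5 = True.
(~p5 | ~p2): since p5 = True, the clause reduces to (~p2). p2 = False.
(p2 | ~p9) with p2 = False leaves only ~p9, so p9 = False.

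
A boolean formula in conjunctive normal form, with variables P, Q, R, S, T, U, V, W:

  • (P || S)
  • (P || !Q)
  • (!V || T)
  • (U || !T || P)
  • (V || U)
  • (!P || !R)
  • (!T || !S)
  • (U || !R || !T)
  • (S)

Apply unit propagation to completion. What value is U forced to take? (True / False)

True

(S) is a unit clause: S = True.
From (!S || !T) and S = True: T = False.
(T || !V): since T = False, the clause reduces to (!V). V = False.
In (U || V), V is now false; U must hold, so U = True.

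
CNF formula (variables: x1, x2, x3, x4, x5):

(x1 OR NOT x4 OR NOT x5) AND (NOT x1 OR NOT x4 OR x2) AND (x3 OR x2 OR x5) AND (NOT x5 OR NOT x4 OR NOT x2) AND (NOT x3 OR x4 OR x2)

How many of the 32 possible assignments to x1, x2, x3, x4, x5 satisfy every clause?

15

Case analysis on x2 and x4:
  x2=T, x4=T: remaining (x1,x3,x5) ∈ {(F,F,F); (F,T,F); (T,F,F); (T,T,F)} — 4.
  x2=T, x4=F: x1, x3, x5 free → 2^3 = 8.
  x2=F, x4=T: remaining (x1,x3,x5) ∈ {(F,T,F)} — 1.
  x2=F, x4=F: remaining (x1,x3,x5) ∈ {(F,F,T); (T,F,T)} — 2.
Total: 4 + 8 + 1 + 2 = 15.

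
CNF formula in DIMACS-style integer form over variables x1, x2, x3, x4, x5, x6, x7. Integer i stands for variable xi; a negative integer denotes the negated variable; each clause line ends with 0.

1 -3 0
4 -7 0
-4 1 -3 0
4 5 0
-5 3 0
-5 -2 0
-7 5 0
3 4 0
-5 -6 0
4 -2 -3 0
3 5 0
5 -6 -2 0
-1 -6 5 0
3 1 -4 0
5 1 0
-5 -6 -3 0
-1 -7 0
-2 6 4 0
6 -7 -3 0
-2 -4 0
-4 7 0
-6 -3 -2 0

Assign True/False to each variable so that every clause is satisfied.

Pure literal: x2 appears only negated; assign x2 = False.
Branch on x1: take x1 = True.
  then x7 is forced to False.
  then x4 is forced to False.
  then x5 is forced to True.
  then x3 is forced to True.
  then x6 is forced to False.

x1 = 1  x2 = 0  x3 = 1  x4 = 0  x5 = 1  x6 = 0  x7 = 0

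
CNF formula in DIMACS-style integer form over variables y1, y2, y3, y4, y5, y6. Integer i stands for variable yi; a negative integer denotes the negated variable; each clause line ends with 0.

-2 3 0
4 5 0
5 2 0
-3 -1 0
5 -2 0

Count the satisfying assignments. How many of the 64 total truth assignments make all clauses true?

16

Split on y2, then y5.
  y2=1, y5=1: remaining (y1,y3,y4,y6) ∈ {(0,1,0,0); (0,1,0,1); (0,1,1,0); (0,1,1,1)} — 4.
  y2=1, y5=0: a clause becomes empty — 0.
  y2=0, y5=1: y4, y6 free; 3 ways for (y1,y3) × 2^2 = 12.
  y2=0, y5=0: a clause becomes empty — 0.
Total: 4 + 0 + 12 + 0 = 16.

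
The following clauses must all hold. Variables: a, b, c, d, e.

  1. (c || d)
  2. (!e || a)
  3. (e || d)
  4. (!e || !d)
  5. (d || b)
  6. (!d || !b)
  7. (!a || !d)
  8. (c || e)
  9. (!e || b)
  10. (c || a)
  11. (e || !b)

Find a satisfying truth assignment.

a=T, b=T, c=T, d=F, e=T

Pure literal: c appears only positively; assign c = True.
Branch on a: take a = True.
  then d is forced to False.
  then e is forced to True.
  then b is forced to True.
Every clause has at least one true literal under this assignment.
Check each clause:
  1. (d || c) — c is true.
  2. (!e || a) — a is true.
  3. (e || d) — e is true.
  4. (!e || !d) — !d is true.
  5. (b || d) — b is true.
  6. (!b || !d) — !d is true.
  7. (!d || !a) — !d is true.
  8. (e || c) — c is true.
  9. (b || !e) — b is true.
  10. (c || a) — a is true.
  11. (e || !b) — e is true.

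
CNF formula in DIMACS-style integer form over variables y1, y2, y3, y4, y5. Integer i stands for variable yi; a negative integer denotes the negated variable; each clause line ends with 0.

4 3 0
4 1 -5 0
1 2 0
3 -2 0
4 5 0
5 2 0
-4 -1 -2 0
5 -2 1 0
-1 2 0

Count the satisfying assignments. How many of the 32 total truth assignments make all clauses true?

2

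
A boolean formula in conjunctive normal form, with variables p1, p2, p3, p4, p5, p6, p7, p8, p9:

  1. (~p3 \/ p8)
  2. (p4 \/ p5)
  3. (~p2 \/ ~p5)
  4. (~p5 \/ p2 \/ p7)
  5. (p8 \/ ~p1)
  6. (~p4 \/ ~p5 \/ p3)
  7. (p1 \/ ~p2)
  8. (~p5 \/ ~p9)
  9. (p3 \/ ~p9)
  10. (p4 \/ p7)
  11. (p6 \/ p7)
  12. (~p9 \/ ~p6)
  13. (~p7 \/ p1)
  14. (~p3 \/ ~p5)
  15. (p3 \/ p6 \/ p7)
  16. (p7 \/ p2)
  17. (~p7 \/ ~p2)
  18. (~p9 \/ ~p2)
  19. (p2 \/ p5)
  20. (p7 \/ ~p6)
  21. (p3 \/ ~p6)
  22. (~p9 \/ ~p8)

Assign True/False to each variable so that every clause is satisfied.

p1=1, p2=0, p3=0, p4=0, p5=1, p6=0, p7=1, p8=1, p9=0

Pure literal: p9 appears only negated; assign p9 = False.
Branch on p1: take p1 = True.
  then p8 is forced to True.
Try p2 = False.
  then p7 is forced to True.
  then p5 is forced to True.
  then p3 is forced to False.
  then p4 is forced to False.
  then p6 is forced to False.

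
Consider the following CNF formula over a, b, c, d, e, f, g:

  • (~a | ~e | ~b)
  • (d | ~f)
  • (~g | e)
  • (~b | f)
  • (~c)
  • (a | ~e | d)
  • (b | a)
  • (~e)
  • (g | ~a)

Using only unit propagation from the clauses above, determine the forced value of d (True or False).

True

(~c) is a unit clause: c = False.
(~e) is a unit clause: e = False.
(e | ~g) with e = False leaves only ~g, so g = False.
(~a | g): since g = False, the clause reduces to (~a). a = False.
(b | a): since a = False, the clause reduces to (b). b = True.
In (~b | f), ~b is now false; f must hold, so f = True.
(~f | d): since f = True, the clause reduces to (d). d = True.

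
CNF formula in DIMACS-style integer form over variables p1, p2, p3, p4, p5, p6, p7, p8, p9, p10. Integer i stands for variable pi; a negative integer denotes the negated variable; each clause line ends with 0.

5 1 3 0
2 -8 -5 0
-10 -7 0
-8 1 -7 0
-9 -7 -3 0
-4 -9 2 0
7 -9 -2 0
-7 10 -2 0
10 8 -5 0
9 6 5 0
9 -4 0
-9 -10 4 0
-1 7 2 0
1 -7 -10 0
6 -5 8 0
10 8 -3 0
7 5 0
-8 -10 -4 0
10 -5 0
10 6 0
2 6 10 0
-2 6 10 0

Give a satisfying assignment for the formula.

p1 = F, p2 = T, p3 = F, p4 = F, p5 = T, p6 = T, p7 = F, p8 = T, p9 = F, p10 = T

Check each clause:
  1. (p5 || p1 || p3) — p5 is true.
  2. (!p5 || p2 || !p8) — p2 is true.
  3. (!p10 || !p7) — !p7 is true.
  4. (p1 || !p7 || !p8) — !p7 is true.
  5. (!p3 || !p7 || !p9) — !p7 is true.
  6. (!p9 || p2 || !p4) — p2 is true.
  7. (!p2 || p7 || !p9) — !p9 is true.
  8. (!p7 || p10 || !p2) — !p7 is true.
  9. (p8 || !p5 || p10) — p8 is true.
  10. (p6 || p9 || p5) — p5 is true.
  11. (!p4 || p9) — !p4 is true.
  12. (!p9 || !p10 || p4) — !p9 is true.
  13. (p2 || !p1 || p7) — p2 is true.
  14. (!p10 || p1 || !p7) — !p7 is true.
  15. (p8 || p6 || !p5) — p8 is true.
  16. (p10 || p8 || !p3) — p8 is true.
  17. (p7 || p5) — p5 is true.
  18. (!p8 || !p4 || !p10) — !p4 is true.
  19. (p10 || !p5) — p10 is true.
  20. (p10 || p6) — p10 is true.
  21. (p10 || p6 || p2) — p2 is true.
  22. (p10 || p6 || !p2) — p10 is true.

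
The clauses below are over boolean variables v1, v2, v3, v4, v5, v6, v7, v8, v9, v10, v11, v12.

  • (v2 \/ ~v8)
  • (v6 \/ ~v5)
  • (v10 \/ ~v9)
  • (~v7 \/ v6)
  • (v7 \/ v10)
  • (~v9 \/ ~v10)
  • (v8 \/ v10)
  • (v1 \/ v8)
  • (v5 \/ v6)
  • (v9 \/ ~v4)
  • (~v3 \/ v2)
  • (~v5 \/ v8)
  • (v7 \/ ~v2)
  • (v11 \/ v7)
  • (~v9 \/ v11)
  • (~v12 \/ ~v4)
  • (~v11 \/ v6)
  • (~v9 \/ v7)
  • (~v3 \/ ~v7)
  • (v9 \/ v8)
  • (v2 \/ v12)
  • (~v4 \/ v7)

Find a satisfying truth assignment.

v1=1, v2=1, v3=0, v4=0, v5=0, v6=1, v7=1, v8=1, v9=0, v10=0, v11=0, v12=0

v1 occurs only positively in the remaining clauses — set v1 = True.
v3 occurs only negated in the remaining clauses — set v3 = False.
Set v2 = True and propagate.
  then v7 is forced to True.
  then v6 is forced to True.
Try v4 = False.
Branch on v5: take v5 = False.
For the remaining variables, v8 = True, v9 = False, v10 = False, v11 = False, v12 = False works.
Every clause has at least one true literal under this assignment.
Check each clause:
  1. (v2 \/ ~v8) — v2 is true.
  2. (~v5 \/ v6) — ~v5 is true.
  3. (~v9 \/ v10) — ~v9 is true.
  4. (v6 \/ ~v7) — v6 is true.
  5. (v7 \/ v10) — v7 is true.
  6. (~v9 \/ ~v10) — ~v10 is true.
  7. (v8 \/ v10) — v8 is true.
  8. (v8 \/ v1) — v8 is true.
  9. (v6 \/ v5) — v6 is true.
  10. (v9 \/ ~v4) — ~v4 is true.
  11. (~v3 \/ v2) — v2 is true.
  12. (~v5 \/ v8) — v8 is true.
  13. (v7 \/ ~v2) — v7 is true.
  14. (v7 \/ v11) — v7 is true.
  15. (v11 \/ ~v9) — ~v9 is true.
  16. (~v12 \/ ~v4) — ~v12 is true.
  17. (v6 \/ ~v11) — ~v11 is true.
  18. (v7 \/ ~v9) — v7 is true.
  19. (~v7 \/ ~v3) — ~v3 is true.
  20. (v9 \/ v8) — v8 is true.
  21. (v2 \/ v12) — v2 is true.
  22. (v7 \/ ~v4) — ~v4 is true.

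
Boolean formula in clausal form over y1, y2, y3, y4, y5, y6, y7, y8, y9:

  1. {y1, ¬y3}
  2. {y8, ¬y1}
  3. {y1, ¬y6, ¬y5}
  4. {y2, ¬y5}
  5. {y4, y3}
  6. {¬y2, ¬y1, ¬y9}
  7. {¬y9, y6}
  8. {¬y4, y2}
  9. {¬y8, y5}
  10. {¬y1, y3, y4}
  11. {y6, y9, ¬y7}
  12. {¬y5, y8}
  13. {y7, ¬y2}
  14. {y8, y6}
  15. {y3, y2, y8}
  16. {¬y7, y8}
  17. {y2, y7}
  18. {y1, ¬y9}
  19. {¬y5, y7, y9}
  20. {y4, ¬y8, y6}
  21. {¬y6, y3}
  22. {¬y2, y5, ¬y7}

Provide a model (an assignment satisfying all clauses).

Set y1 = True and propagate.
  then y8 is forced to True.
  then y5 is forced to True.
  then y2 is forced to True.
  then y9 is forced to False.
  then y7 is forced to True.
  then y6 is forced to True.
  then y3 is forced to True.
y4 is now unconstrained; take y4 = False.

y1=True, y2=True, y3=True, y4=False, y5=True, y6=True, y7=True, y8=True, y9=False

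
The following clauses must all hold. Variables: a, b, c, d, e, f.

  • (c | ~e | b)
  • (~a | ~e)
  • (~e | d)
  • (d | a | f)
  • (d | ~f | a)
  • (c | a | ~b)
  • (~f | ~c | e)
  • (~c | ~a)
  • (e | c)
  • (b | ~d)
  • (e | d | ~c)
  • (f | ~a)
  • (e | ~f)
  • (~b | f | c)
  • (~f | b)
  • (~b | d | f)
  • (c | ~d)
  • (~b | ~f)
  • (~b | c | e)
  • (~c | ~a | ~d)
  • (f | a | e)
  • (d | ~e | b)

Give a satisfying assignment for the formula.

a=False, b=True, c=True, d=True, e=True, f=False

Check each clause:
  1. (b | c | ~e) — c is true.
  2. (~e | ~a) — ~a is true.
  3. (~e | d) — d is true.
  4. (a | d | f) — d is true.
  5. (~f | d | a) — ~f is true.
  6. (a | ~b | c) — c is true.
  7. (~c | ~f | e) — e is true.
  8. (~a | ~c) — ~a is true.
  9. (e | c) — c is true.
  10. (~d | b) — b is true.
  11. (d | e | ~c) — e is true.
  12. (~a | f) — ~a is true.
  13. (e | ~f) — ~f is true.
  14. (~b | f | c) — c is true.
  15. (b | ~f) — ~f is true.
  16. (f | ~b | d) — d is true.
  17. (~d | c) — c is true.
  18. (~b | ~f) — ~f is true.
  19. (~b | e | c) — c is true.
  20. (~a | ~d | ~c) — ~a is true.
  21. (f | e | a) — e is true.
  22. (~e | b | d) — b is true.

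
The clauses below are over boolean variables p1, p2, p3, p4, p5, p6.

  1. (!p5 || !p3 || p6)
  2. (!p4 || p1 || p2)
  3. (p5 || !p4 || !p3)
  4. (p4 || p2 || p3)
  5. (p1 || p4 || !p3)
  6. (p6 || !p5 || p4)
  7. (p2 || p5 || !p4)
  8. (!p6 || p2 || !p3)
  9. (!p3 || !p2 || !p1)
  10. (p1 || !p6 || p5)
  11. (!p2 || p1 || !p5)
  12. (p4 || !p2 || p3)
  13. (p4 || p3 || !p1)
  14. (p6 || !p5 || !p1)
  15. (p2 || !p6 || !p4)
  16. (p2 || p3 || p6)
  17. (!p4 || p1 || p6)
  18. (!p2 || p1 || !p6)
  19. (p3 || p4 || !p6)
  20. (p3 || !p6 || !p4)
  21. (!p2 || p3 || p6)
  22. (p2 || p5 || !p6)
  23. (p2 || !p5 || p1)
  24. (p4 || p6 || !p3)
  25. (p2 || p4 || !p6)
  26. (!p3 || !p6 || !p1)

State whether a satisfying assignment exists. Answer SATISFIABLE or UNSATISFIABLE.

p6 = True:
  p2 = True:
    propagation gives p1=True, p3=False, p4=True; an empty clause results — contradiction.
  p2 = False:
    propagation gives p3=False, p4=True; an empty clause results — contradiction.
p6 = False:
  p3 = True:
    propagation gives p5=False, p4=False; an empty clause results — contradiction.
  p3 = False:
    propagation gives p2=True; an empty clause results — contradiction.
Every branch closes, so no satisfying assignment exists.

UNSATISFIABLE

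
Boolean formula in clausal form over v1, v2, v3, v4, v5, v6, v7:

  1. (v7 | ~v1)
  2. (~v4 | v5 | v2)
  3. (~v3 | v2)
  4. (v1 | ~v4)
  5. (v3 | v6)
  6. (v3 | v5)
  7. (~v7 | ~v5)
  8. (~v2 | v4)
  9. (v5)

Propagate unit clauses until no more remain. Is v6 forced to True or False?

True

(v5) is a unit clause: v5 = True.
From (~v5 | ~v7) and v5 = True: v7 = False.
(v7 | ~v1): since v7 = False, the clause reduces to (~v1). v1 = False.
From (~v4 | v1) and v1 = False: v4 = False.
From (v4 | ~v2) and v4 = False: v2 = False.
From (v2 | ~v3) and v2 = False: v3 = False.
From (v6 | v3) and v3 = False: v6 = True.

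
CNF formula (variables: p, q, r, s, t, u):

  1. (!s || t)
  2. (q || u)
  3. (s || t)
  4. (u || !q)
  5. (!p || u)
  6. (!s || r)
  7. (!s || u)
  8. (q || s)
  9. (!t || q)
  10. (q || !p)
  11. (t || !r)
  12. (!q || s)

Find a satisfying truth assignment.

u occurs only positively in the remaining clauses — set u = True.
Branch on p: take p = True.
  then q is forced to True.
  then s is forced to True.
  then t is forced to True.
  then r is forced to True.

p=True, q=True, r=True, s=True, t=True, u=True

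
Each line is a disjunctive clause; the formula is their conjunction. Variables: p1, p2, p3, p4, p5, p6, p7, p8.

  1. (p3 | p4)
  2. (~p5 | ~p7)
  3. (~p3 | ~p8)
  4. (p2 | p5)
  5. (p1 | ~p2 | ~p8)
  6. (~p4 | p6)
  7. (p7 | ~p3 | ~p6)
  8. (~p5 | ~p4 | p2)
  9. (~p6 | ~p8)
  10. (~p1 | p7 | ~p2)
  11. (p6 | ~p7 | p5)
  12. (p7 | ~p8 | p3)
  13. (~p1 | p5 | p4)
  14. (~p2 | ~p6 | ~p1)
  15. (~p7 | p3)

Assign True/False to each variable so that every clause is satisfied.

p1 = False, p2 = True, p3 = True, p4 = False, p5 = False, p6 = True, p7 = True, p8 = False

Pure literal: p8 appears only negated; assign p8 = False.
Set p1 = False and propagate.
Try p2 = True.
For the remaining variables, p3 = True, p4 = False, p5 = False, p6 = True, p7 = True works.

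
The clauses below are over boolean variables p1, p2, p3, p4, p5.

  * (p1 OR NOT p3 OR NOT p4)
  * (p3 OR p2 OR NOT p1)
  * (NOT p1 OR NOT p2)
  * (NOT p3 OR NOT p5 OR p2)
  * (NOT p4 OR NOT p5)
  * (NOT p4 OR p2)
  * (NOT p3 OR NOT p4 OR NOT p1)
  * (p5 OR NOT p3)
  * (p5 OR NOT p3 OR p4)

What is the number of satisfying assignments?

6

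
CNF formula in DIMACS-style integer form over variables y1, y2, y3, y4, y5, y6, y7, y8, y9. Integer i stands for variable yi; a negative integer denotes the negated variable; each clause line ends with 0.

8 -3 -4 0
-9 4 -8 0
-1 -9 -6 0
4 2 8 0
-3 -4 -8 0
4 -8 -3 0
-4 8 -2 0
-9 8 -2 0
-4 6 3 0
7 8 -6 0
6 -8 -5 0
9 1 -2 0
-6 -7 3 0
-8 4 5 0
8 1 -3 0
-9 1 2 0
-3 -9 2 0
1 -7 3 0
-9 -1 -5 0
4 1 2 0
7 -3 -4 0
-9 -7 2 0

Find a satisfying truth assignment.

y1=True, y2=True, y3=False, y4=False, y5=False, y6=False, y7=True, y8=False, y9=False

Check each clause:
  1. (y8 || !y3 || !y4) — !y4 is true.
  2. (!y8 || !y9 || y4) — !y8 is true.
  3. (!y1 || !y6 || !y9) — !y6 is true.
  4. (y8 || y4 || y2) — y2 is true.
  5. (!y4 || !y8 || !y3) — !y8 is true.
  6. (y4 || !y8 || !y3) — !y8 is true.
  7. (y8 || !y4 || !y2) — !y4 is true.
  8. (y8 || !y2 || !y9) — !y9 is true.
  9. (y3 || y6 || !y4) — !y4 is true.
  10. (!y6 || y7 || y8) — !y6 is true.
  11. (y6 || !y8 || !y5) — !y8 is true.
  12. (y1 || y9 || !y2) — y1 is true.
  13. (!y7 || y3 || !y6) — !y6 is true.
  14. (!y8 || y4 || y5) — !y8 is true.
  15. (!y3 || y1 || y8) — y1 is true.
  16. (y1 || y2 || !y9) — y1 is true.
  17. (!y9 || y2 || !y3) — y2 is true.
  18. (y1 || y3 || !y7) — y1 is true.
  19. (!y9 || !y5 || !y1) — !y5 is true.
  20. (y4 || y2 || y1) — y1 is true.
  21. (!y4 || !y3 || y7) — !y4 is true.
  22. (!y9 || y2 || !y7) — y2 is true.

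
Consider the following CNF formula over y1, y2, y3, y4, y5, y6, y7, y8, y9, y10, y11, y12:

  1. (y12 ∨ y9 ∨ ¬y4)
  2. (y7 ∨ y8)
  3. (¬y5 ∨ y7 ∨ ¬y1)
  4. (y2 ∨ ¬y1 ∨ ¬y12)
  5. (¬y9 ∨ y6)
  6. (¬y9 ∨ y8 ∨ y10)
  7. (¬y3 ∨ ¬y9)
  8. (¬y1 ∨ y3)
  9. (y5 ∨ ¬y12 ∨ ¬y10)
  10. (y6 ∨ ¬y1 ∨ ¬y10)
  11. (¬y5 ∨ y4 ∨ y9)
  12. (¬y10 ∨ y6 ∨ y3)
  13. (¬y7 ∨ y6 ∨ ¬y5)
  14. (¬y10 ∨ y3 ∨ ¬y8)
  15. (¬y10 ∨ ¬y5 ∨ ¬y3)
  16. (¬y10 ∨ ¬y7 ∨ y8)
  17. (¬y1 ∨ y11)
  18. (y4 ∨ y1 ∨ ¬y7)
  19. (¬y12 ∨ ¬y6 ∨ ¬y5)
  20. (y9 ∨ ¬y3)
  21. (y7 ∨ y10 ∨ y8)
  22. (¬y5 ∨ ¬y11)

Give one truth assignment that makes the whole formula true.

y1=F, y2=F, y3=F, y4=T, y5=F, y6=T, y7=T, y8=T, y9=F, y10=F, y11=T, y12=T

Set y1 = False and propagate.
Try y3 = False.
Try y4 = True.
The remaining clauses are satisfied by y2 = False, y5 = False, y6 = True, y7 = True, y8 = True, y9 = False, y10 = False, y11 = True, y12 = True.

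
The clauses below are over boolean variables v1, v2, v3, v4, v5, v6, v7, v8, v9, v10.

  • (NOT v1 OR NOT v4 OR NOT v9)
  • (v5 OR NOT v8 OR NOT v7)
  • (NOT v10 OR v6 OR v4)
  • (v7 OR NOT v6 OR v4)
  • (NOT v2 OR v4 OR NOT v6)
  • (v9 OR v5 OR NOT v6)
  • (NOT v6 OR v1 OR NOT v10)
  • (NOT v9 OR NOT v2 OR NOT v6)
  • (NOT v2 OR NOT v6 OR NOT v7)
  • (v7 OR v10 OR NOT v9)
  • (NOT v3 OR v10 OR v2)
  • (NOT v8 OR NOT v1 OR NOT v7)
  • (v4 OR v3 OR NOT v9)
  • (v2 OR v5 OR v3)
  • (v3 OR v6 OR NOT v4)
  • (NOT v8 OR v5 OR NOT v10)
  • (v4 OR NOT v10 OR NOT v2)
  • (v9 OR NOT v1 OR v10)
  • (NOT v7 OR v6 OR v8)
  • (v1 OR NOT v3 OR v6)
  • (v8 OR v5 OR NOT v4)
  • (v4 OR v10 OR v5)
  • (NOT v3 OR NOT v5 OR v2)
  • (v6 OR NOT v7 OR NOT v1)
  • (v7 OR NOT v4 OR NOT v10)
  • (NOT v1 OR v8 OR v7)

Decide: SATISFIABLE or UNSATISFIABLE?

SATISFIABLE

Try v1 = True.
Branch on v2: take v2 = False.
The remaining clauses are satisfied by v3 = False, v4 = True, v5 = True, v6 = True, v7 = True, v8 = False, v9 = False, v10 = True.
So v1=T, v2=F, v3=F, v4=T, v5=T, v6=T, v7=T, v8=F, v9=F, v10=T is a satisfying assignment.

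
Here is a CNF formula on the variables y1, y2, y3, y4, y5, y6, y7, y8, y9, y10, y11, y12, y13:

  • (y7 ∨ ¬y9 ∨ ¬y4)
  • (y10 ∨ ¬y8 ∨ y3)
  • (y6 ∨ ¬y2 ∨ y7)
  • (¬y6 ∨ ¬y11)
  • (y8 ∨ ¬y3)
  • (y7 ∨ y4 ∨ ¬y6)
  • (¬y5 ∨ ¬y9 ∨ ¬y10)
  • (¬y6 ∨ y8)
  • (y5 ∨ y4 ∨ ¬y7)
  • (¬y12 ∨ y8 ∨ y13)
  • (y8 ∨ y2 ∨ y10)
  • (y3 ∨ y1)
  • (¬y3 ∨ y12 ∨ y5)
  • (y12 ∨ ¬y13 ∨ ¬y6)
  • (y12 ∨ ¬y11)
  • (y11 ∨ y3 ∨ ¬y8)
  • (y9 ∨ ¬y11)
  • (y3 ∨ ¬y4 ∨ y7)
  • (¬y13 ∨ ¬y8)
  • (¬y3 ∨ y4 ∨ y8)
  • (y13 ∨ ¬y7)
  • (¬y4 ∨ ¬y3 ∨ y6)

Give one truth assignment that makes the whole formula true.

y1 = True, y2 = True, y3 = False, y4 = False, y5 = True, y6 = False, y7 = True, y8 = False, y9 = False, y10 = False, y11 = False, y12 = False, y13 = True

Check each clause:
  1. (¬y9 ∨ ¬y4 ∨ y7) — ¬y9 is true.
  2. (¬y8 ∨ y3 ∨ y10) — ¬y8 is true.
  3. (y7 ∨ y6 ∨ ¬y2) — y7 is true.
  4. (¬y11 ∨ ¬y6) — ¬y6 is true.
  5. (¬y3 ∨ y8) — ¬y3 is true.
  6. (¬y6 ∨ y4 ∨ y7) — ¬y6 is true.
  7. (¬y10 ∨ ¬y5 ∨ ¬y9) — ¬y10 is true.
  8. (y8 ∨ ¬y6) — ¬y6 is true.
  9. (¬y7 ∨ y5 ∨ y4) — y5 is true.
  10. (¬y12 ∨ y13 ∨ y8) — ¬y12 is true.
  11. (y8 ∨ y10 ∨ y2) — y2 is true.
  12. (y3 ∨ y1) — y1 is true.
  13. (y12 ∨ y5 ∨ ¬y3) — y5 is true.
  14. (¬y6 ∨ y12 ∨ ¬y13) — ¬y6 is true.
  15. (y12 ∨ ¬y11) — ¬y11 is true.
  16. (y3 ∨ ¬y8 ∨ y11) — ¬y8 is true.
  17. (¬y11 ∨ y9) — ¬y11 is true.
  18. (y7 ∨ y3 ∨ ¬y4) — ¬y4 is true.
  19. (¬y13 ∨ ¬y8) — ¬y8 is true.
  20. (¬y3 ∨ y4 ∨ y8) — ¬y3 is true.
  21. (¬y7 ∨ y13) — y13 is true.
  22. (y6 ∨ ¬y3 ∨ ¬y4) — ¬y4 is true.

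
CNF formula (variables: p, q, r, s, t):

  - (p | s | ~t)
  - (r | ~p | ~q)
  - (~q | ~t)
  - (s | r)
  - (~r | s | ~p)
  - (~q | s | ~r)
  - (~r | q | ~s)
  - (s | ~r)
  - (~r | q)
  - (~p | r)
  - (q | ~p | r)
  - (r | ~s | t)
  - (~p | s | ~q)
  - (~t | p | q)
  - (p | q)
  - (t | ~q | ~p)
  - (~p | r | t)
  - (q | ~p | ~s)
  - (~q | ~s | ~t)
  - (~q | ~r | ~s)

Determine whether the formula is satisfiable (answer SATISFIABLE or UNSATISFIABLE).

q = True:
  r = True:
    propagation gives s=True; an empty clause results — contradiction.
  r = False:
    propagation gives s=True; an empty clause results — contradiction.
q = False:
  propagation gives r=False, s=True, p=False; an empty clause results — contradiction.
Every branch closes, so no satisfying assignment exists.

UNSATISFIABLE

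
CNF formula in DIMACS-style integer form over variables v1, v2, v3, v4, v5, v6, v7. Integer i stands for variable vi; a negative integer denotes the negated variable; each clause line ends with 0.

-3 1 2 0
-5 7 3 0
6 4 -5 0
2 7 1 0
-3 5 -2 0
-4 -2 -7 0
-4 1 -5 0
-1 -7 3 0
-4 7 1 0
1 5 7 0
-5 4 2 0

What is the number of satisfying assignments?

Split on v1, then v5.
  v1=T, v5=T: 8 of the 32 assignments to (v2,v3,v4,v6,v7) work.
  v1=T, v5=F: v4, v6 free; 4 ways for (v2,v3,v7) × 2^2 = 16.
  v1=F, v5=T: remaining (v2,v3,v4,v6,v7) ∈ {(T,F,F,T,T); (T,T,F,T,F); (T,T,F,T,T)} — 3.
  v1=F, v5=F: v6 free; 3 ways for (v2,v3,v4,v7) × 2^1 = 6.
Total: 8 + 16 + 3 + 6 = 33.

33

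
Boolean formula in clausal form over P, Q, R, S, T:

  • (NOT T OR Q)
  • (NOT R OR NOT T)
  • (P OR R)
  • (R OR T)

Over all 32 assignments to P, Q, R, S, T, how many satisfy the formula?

10

Split on R, then T.
  R=1, T=1: a clause becomes empty — 0.
  R=1, T=0: P, Q, S free → 2^3 = 8.
  R=0, T=1: remaining (P,Q,S) ∈ {(1,1,0); (1,1,1)} — 2.
  R=0, T=0: a clause becomes empty — 0.
Total: 0 + 8 + 2 + 0 = 10.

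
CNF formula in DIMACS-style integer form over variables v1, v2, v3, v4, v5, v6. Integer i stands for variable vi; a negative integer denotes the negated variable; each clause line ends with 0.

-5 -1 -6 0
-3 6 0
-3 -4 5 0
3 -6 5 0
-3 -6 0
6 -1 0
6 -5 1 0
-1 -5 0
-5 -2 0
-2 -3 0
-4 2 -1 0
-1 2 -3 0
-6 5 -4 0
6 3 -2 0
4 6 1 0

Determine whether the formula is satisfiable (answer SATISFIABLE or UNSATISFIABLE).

Try v1 = False.
Set v2 = False and propagate.
Set v3 = False and propagate.
The remaining clauses are satisfied by v4 = False, v5 = True, v6 = True.
So v1 = False, v2 = False, v3 = False, v4 = False, v5 = True, v6 = True is a satisfying assignment.

SATISFIABLE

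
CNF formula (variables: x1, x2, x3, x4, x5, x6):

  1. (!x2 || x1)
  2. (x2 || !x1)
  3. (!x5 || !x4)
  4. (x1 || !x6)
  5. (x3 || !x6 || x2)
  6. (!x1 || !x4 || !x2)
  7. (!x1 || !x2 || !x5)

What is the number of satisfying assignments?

10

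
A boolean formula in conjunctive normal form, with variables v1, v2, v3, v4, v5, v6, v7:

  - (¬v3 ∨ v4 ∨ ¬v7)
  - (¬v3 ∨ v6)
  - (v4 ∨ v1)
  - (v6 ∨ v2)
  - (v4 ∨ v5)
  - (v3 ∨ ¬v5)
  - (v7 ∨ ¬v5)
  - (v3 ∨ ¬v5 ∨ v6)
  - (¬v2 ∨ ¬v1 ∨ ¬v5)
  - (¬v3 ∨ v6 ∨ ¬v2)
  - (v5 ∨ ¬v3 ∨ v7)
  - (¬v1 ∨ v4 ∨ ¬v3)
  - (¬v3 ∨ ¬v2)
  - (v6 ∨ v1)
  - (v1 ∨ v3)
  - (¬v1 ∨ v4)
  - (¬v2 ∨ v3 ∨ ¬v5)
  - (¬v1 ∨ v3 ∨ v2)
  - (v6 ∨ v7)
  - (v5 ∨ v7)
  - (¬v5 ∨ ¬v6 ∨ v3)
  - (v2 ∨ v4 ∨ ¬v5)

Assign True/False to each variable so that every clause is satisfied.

v1=True, v2=False, v3=True, v4=True, v5=True, v6=True, v7=True

v4 occurs only positively in the remaining clauses — set v4 = True.
Set v1 = True and propagate.
Set v2 = False and propagate.
  then v6 is forced to True.
  then v3 is forced to True.
For the remaining variables, v5 = True, v7 = True works.
Every clause has at least one true literal under this assignment.
Check each clause:
  1. (v4 ∨ ¬v3 ∨ ¬v7) — v4 is true.
  2. (¬v3 ∨ v6) — v6 is true.
  3. (v4 ∨ v1) — v1 is true.
  4. (v6 ∨ v2) — v6 is true.
  5. (v4 ∨ v5) — v4 is true.
  6. (v3 ∨ ¬v5) — v3 is true.
  7. (v7 ∨ ¬v5) — v7 is true.
  8. (v3 ∨ ¬v5 ∨ v6) — v3 is true.
  9. (¬v1 ∨ ¬v5 ∨ ¬v2) — ¬v2 is true.
  10. (¬v2 ∨ v6 ∨ ¬v3) — v6 is true.
  11. (¬v3 ∨ v7 ∨ v5) — v5 is true.
  12. (v4 ∨ ¬v3 ∨ ¬v1) — v4 is true.
  13. (¬v2 ∨ ¬v3) — ¬v2 is true.
  14. (v6 ∨ v1) — v1 is true.
  15. (v1 ∨ v3) — v1 is true.
  16. (¬v1 ∨ v4) — v4 is true.
  17. (v3 ∨ ¬v5 ∨ ¬v2) — v3 is true.
  18. (¬v1 ∨ v3 ∨ v2) — v3 is true.
  19. (v6 ∨ v7) — v6 is true.
  20. (v7 ∨ v5) — v5 is true.
  21. (¬v5 ∨ ¬v6 ∨ v3) — v3 is true.
  22. (¬v5 ∨ v2 ∨ v4) — v4 is true.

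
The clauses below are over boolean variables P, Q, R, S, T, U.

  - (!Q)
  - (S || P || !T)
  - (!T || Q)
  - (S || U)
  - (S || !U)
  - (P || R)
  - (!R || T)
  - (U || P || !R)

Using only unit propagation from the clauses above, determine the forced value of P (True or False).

(!Q) is a unit clause: Q = False.
(!T || Q): since Q = False, the clause reduces to (!T). T = False.
(T || !R): since T = False, the clause reduces to (!R). R = False.
From (R || P) and R = False: P = True.

True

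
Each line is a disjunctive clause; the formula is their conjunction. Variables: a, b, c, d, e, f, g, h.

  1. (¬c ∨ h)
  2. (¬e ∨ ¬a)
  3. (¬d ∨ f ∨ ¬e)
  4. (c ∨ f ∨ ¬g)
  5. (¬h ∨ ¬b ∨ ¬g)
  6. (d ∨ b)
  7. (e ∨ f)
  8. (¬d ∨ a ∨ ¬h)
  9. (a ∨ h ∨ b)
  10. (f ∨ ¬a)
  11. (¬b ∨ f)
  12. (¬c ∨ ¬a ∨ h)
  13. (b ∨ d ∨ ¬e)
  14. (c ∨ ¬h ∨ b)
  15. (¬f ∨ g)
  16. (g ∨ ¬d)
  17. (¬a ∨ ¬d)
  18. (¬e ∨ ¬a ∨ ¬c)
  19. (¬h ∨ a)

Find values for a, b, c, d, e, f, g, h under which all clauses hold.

Try a = False.
  then h is forced to False.
  then c is forced to False.
  then b is forced to True.
  then f is forced to True.
  then g is forced to True.
d, e are now unconstrained; take d = False, e = False.

a=F  b=T  c=F  d=F  e=F  f=T  g=T  h=F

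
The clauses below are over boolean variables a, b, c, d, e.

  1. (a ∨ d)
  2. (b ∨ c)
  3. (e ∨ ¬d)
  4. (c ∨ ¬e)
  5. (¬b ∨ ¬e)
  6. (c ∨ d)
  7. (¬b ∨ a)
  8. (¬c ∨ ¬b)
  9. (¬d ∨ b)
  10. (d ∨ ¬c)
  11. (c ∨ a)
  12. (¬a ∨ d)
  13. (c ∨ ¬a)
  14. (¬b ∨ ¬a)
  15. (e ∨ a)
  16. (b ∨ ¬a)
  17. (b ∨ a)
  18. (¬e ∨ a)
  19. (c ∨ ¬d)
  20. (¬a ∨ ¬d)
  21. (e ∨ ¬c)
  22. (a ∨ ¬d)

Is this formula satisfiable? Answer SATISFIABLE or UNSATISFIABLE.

UNSATISFIABLE

a = True:
  propagation gives d=True; an empty clause results — contradiction.
a = False:
  propagation gives d=True; an empty clause results — contradiction.
Every branch closes, so no satisfying assignment exists.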